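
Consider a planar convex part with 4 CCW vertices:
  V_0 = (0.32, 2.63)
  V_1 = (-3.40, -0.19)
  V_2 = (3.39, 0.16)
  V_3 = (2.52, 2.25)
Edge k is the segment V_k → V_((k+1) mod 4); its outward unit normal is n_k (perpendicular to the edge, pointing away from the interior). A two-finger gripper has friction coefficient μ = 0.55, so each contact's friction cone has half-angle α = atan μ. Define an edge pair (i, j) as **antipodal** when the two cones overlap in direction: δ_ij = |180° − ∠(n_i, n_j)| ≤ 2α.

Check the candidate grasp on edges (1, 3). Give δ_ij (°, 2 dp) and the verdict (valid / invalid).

δ = 12.75°, valid

α = atan 0.55 = 28.81°;  2α = 57.62°
edge 1: e_1 = (+6.79, +0.35);  n_1 = (+0.0515, -0.9987)
edge 3: e_3 = (-2.20, +0.38);  n_3 = (+0.1702, +0.9854)
∠(n_1, n_3) = 167.25°
δ = |180° − 167.25°| = 12.75°
12.75° ≤ 2α = 57.62°  →  valid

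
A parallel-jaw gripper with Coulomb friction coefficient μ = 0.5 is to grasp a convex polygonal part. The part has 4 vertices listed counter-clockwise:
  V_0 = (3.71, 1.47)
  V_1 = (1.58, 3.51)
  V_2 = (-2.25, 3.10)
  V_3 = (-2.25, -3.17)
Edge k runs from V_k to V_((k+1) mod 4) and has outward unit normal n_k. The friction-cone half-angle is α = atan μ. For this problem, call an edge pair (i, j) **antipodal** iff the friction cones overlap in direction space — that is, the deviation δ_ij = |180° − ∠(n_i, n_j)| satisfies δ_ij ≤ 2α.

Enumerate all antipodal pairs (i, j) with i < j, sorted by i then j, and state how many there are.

α = atan 0.5 = 26.57°;  2α = 53.13°
n_0 = (+0.6917, +0.7222)
n_1 = (-0.1064, +0.9943)
n_2 = (-1.0000, -0.0000)
n_3 = (+0.6143, -0.7891)
  (0,1): δ = 130.13°  ·
  (0,2): δ = 46.24°  ✓
  (0,3): δ = 81.67°  ·
  (1,2): δ = 96.11°  ·
  (1,3): δ = 31.79°  ✓
  (2,3): δ = 52.10°  ✓
antipodal pairs: 3

count = 3; pairs: (0,2), (1,3), (2,3)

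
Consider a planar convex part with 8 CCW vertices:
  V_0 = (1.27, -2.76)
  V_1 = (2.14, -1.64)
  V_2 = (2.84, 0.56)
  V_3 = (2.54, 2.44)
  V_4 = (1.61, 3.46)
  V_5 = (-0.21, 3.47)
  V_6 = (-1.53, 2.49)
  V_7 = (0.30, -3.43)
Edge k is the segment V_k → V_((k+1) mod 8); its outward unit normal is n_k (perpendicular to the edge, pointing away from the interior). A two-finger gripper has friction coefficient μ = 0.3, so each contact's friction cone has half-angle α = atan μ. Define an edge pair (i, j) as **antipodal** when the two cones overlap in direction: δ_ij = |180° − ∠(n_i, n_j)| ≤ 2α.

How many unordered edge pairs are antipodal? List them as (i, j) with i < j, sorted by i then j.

α = atan 0.3 = 16.70°;  2α = 33.40°
n_0 = (+0.7897, -0.6135)
n_1 = (+0.9529, -0.3032)
n_2 = (+0.9875, +0.1576)
n_3 = (+0.7390, +0.6738)
n_4 = (+0.0055, +1.0000)
n_5 = (-0.5961, +0.8029)
n_6 = (-0.9554, -0.2953)
n_7 = (+0.5683, -0.8228)
  (0,1): δ = 159.81°  ·
  (0,2): δ = 133.09°  ·
  (0,3): δ = 99.80°  ·
  (0,4): δ = 52.48°  ·
  (0,5): δ = 15.57°  ✓
  (0,6): δ = 55.02°  ·
  (0,7): δ = 162.47°  ·
  (1,2): δ = 153.28°  ·
  (1,3): δ = 119.99°  ·
  (1,4): δ = 72.66°  ·
  (1,5): δ = 35.76°  ·
  (1,6): δ = 34.83°  ·
  (1,7): δ = 142.28°  ·
  (2,3): δ = 146.71°  ·
  (2,4): δ = 99.38°  ·
  (2,5): δ = 62.48°  ·
  (2,6): δ = 8.11°  ✓
  (2,7): δ = 115.57°  ·
  (3,4): δ = 132.67°  ·
  (3,5): δ = 95.77°  ·
  (3,6): δ = 25.18°  ✓
  (3,7): δ = 82.28°  ·
  (4,5): δ = 143.09°  ·
  (4,6): δ = 72.51°  ·
  (4,7): δ = 34.95°  ·
  (5,6): δ = 109.41°  ·
  (5,7): δ = 1.96°  ✓
  (6,7): δ = 72.54°  ·
antipodal pairs: 4

count = 4; pairs: (0,5), (2,6), (3,6), (5,7)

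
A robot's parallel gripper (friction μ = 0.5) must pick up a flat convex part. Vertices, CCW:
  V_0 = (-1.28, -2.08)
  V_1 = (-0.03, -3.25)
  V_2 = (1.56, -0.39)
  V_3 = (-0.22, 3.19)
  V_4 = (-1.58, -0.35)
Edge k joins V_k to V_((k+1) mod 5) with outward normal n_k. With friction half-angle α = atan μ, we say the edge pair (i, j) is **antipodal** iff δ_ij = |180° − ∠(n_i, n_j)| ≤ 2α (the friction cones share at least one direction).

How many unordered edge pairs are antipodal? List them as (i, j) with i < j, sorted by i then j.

count = 5; pairs: (0,2), (1,3), (1,4), (2,3), (2,4)

α = atan 0.5 = 26.57°;  2α = 53.13°
n_0 = (-0.6834, -0.7301)
n_1 = (+0.8740, -0.4859)
n_2 = (+0.8954, +0.4452)
n_3 = (-0.9335, +0.3586)
n_4 = (-0.9853, -0.1709)
  (0,1): δ = 75.96°  ·
  (0,2): δ = 20.46°  ✓
  (0,3): δ = 112.09°  ·
  (0,4): δ = 142.94°  ·
  (1,2): δ = 124.49°  ·
  (1,3): δ = 8.06°  ✓
  (1,4): δ = 38.91°  ✓
  (2,3): δ = 47.45°  ✓
  (2,4): δ = 16.60°  ✓
  (3,4): δ = 149.15°  ·
antipodal pairs: 5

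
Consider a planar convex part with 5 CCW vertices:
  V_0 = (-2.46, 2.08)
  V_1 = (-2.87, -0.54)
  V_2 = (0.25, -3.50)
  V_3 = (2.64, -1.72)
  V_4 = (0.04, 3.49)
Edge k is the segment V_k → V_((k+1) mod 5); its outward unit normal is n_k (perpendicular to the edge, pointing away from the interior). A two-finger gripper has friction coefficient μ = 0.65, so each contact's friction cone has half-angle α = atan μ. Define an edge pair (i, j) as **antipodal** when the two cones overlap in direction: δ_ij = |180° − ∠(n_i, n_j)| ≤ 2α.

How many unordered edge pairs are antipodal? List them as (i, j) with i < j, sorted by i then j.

count = 4; pairs: (0,2), (0,3), (1,3), (2,4)

α = atan 0.65 = 33.02°;  2α = 66.05°
n_0 = (-0.9880, +0.1546)
n_1 = (-0.6883, -0.7255)
n_2 = (+0.5973, -0.8020)
n_3 = (+0.8948, +0.4465)
n_4 = (-0.4913, +0.8710)
  (0,1): δ = 124.60°  ·
  (0,2): δ = 44.43°  ✓
  (0,3): δ = 35.42°  ✓
  (0,4): δ = 128.32°  ·
  (1,2): δ = 99.83°  ·
  (1,3): δ = 19.99°  ✓
  (1,4): δ = 72.92°  ·
  (2,3): δ = 100.16°  ·
  (2,4): δ = 7.25°  ✓
  (3,4): δ = 87.10°  ·
antipodal pairs: 4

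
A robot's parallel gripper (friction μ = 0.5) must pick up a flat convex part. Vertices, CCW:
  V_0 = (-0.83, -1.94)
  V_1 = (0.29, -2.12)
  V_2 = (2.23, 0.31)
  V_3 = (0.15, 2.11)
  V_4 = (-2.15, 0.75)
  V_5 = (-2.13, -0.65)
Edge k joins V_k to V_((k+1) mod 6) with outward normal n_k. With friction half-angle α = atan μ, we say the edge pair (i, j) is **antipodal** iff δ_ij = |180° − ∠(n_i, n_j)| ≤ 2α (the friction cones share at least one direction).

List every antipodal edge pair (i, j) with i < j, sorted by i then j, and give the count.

count = 6; pairs: (0,2), (0,3), (1,3), (1,4), (2,4), (2,5)

α = atan 0.5 = 26.57°;  2α = 53.13°
n_0 = (-0.1587, -0.9873)
n_1 = (+0.7815, -0.6239)
n_2 = (+0.6544, +0.7562)
n_3 = (-0.5090, +0.8608)
n_4 = (-0.9999, -0.0143)
n_5 = (-0.7044, -0.7098)
  (0,1): δ = 119.47°  ·
  (0,2): δ = 31.74°  ✓
  (0,3): δ = 39.73°  ✓
  (0,4): δ = 99.95°  ·
  (0,5): δ = 144.35°  ·
  (1,2): δ = 92.27°  ·
  (1,3): δ = 20.80°  ✓
  (1,4): δ = 39.42°  ✓
  (1,5): δ = 83.82°  ·
  (2,3): δ = 108.53°  ·
  (2,4): δ = 48.31°  ✓
  (2,5): δ = 3.91°  ✓
  (3,4): δ = 119.78°  ·
  (3,5): δ = 75.37°  ·
  (4,5): δ = 135.60°  ·
antipodal pairs: 6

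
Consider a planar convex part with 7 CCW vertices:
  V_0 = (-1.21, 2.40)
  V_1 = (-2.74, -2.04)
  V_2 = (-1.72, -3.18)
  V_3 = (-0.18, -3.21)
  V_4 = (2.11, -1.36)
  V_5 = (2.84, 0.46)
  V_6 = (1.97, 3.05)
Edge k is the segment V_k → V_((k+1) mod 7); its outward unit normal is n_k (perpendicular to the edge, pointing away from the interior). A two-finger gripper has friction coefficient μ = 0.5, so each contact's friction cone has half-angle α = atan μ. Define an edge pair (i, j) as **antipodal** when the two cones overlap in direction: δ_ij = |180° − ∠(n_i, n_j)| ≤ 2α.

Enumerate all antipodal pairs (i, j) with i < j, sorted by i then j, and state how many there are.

count = 6; pairs: (0,3), (0,4), (0,5), (1,5), (2,6), (3,6)

α = atan 0.5 = 26.57°;  2α = 53.13°
n_0 = (-0.9454, +0.3258)
n_1 = (-0.7452, -0.6668)
n_2 = (-0.0195, -0.9998)
n_3 = (+0.6284, -0.7779)
n_4 = (+0.9281, -0.3723)
n_5 = (+0.9479, +0.3184)
n_6 = (-0.2003, +0.9797)
  (0,1): δ = 119.17°  ·
  (0,2): δ = 72.10°  ·
  (0,3): δ = 32.05°  ✓
  (0,4): δ = 2.84°  ✓
  (0,5): δ = 37.58°  ✓
  (0,6): δ = 120.57°  ·
  (1,2): δ = 132.94°  ·
  (1,3): δ = 92.89°  ·
  (1,4): δ = 63.68°  ·
  (1,5): δ = 23.25°  ✓
  (1,6): δ = 59.73°  ·
  (2,3): δ = 139.95°  ·
  (2,4): δ = 110.74°  ·
  (2,5): δ = 70.32°  ·
  (2,6): δ = 12.67°  ✓
  (3,4): δ = 150.79°  ·
  (3,5): δ = 110.37°  ·
  (3,6): δ = 27.38°  ✓
  (4,5): δ = 139.58°  ·
  (4,6): δ = 56.59°  ·
  (5,6): δ = 97.02°  ·
antipodal pairs: 6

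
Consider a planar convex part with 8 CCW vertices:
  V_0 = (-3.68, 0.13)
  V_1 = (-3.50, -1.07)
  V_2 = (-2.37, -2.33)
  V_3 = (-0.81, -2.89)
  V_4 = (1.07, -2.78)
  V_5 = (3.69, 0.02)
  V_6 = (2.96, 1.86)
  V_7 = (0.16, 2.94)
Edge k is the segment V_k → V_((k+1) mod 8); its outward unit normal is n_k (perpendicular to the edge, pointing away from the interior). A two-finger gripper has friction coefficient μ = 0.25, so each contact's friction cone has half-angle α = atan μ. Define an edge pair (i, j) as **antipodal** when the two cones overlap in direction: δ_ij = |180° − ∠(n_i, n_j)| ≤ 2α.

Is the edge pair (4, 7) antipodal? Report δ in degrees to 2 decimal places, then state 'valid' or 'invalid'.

δ = 10.71°, valid

α = atan 0.25 = 14.04°;  2α = 28.07°
edge 4: e_4 = (+2.62, +2.80);  n_4 = (+0.7302, -0.6832)
edge 7: e_7 = (-3.84, -2.81);  n_7 = (-0.5905, +0.8070)
∠(n_4, n_7) = 169.29°
δ = |180° − 169.29°| = 10.71°
10.71° ≤ 2α = 28.07°  →  valid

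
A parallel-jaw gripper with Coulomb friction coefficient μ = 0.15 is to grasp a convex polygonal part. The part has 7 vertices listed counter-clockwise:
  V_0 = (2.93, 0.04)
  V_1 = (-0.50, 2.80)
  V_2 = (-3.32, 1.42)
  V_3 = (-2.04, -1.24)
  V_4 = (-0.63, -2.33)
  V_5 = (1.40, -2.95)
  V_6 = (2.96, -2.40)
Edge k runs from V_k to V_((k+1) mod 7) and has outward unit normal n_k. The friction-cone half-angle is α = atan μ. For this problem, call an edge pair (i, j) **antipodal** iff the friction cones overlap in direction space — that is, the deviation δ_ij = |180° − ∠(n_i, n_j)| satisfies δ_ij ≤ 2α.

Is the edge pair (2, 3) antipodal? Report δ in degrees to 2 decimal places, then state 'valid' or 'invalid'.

δ = 153.40°, invalid

α = atan 0.15 = 8.53°;  2α = 17.06°
edge 2: e_2 = (+1.28, -2.66);  n_2 = (-0.9011, -0.4336)
edge 3: e_3 = (+1.41, -1.09);  n_3 = (-0.6116, -0.7912)
∠(n_2, n_3) = 26.60°
δ = |180° − 26.60°| = 153.40°
153.40° > 2α = 17.06°  →  invalid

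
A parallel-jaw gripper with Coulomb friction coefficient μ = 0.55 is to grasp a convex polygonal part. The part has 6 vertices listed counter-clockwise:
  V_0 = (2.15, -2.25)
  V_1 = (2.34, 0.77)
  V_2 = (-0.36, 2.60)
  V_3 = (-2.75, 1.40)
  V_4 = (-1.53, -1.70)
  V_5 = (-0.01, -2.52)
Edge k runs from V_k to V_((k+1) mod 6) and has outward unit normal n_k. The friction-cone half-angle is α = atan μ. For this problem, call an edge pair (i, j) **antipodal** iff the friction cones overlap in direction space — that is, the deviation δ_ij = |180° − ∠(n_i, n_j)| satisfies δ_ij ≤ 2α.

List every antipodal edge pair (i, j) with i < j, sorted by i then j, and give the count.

α = atan 0.55 = 28.81°;  2α = 57.62°
n_0 = (+0.9980, -0.0628)
n_1 = (+0.5611, +0.8278)
n_2 = (-0.4487, +0.8937)
n_3 = (-0.9305, -0.3662)
n_4 = (-0.4748, -0.8801)
n_5 = (+0.1240, -0.9923)
  (0,1): δ = 120.53°  ·
  (0,2): δ = 59.74°  ·
  (0,3): δ = 25.08°  ✓
  (0,4): δ = 65.25°  ·
  (0,5): δ = 100.72°  ·
  (1,2): δ = 119.21°  ·
  (1,3): δ = 34.39°  ✓
  (1,4): δ = 5.78°  ✓
  (1,5): δ = 41.25°  ✓
  (2,3): δ = 95.18°  ·
  (2,4): δ = 55.01°  ✓
  (2,5): δ = 19.54°  ✓
  (3,4): δ = 139.83°  ·
  (3,5): δ = 104.36°  ·
  (4,5): δ = 144.53°  ·
antipodal pairs: 6

count = 6; pairs: (0,3), (1,3), (1,4), (1,5), (2,4), (2,5)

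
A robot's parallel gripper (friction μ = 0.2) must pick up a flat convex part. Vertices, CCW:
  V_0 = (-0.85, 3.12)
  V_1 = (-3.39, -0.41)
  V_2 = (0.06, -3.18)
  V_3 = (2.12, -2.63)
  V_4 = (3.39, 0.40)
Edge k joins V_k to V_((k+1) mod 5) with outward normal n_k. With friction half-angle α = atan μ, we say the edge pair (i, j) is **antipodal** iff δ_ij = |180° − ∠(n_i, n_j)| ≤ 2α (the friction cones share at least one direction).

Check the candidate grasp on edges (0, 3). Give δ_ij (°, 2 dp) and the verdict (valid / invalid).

δ = 13.00°, valid

α = atan 0.2 = 11.31°;  2α = 22.62°
edge 0: e_0 = (-2.54, -3.53);  n_0 = (-0.8117, +0.5841)
edge 3: e_3 = (+1.27, +3.03);  n_3 = (+0.9223, -0.3866)
∠(n_0, n_3) = 167.00°
δ = |180° − 167.00°| = 13.00°
13.00° ≤ 2α = 22.62°  →  valid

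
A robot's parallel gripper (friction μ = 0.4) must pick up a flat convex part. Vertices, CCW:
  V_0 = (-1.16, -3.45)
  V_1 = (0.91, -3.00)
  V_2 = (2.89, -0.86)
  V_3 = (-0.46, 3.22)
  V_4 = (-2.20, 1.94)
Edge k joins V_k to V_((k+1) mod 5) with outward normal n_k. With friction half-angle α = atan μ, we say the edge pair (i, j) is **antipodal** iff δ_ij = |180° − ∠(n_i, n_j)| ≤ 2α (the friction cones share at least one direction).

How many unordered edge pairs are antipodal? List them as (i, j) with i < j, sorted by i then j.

count = 3; pairs: (0,3), (1,3), (2,4)

α = atan 0.4 = 21.80°;  2α = 43.60°
n_0 = (+0.2124, -0.9772)
n_1 = (+0.7340, -0.6791)
n_2 = (+0.7729, +0.6346)
n_3 = (-0.5926, +0.8055)
n_4 = (-0.9819, -0.1895)
  (0,1): δ = 145.04°  ·
  (0,2): δ = 62.88°  ·
  (0,3): δ = 24.07°  ✓
  (0,4): δ = 88.66°  ·
  (1,2): δ = 97.84°  ·
  (1,3): δ = 10.88°  ✓
  (1,4): δ = 53.70°  ·
  (2,3): δ = 93.05°  ·
  (2,4): δ = 28.47°  ✓
  (3,4): δ = 115.42°  ·
antipodal pairs: 3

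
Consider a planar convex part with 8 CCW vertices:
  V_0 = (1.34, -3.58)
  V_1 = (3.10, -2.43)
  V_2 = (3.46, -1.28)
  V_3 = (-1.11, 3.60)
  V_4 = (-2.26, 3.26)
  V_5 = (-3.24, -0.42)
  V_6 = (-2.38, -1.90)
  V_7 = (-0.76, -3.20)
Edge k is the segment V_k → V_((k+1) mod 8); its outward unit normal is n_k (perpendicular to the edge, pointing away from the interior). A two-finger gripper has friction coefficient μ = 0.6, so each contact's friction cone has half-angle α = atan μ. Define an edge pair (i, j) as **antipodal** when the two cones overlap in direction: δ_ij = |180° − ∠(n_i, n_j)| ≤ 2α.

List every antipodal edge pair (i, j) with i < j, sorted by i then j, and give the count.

α = atan 0.6 = 30.96°;  2α = 61.93°
n_0 = (+0.5470, -0.8371)
n_1 = (+0.9543, -0.2987)
n_2 = (+0.7299, +0.6835)
n_3 = (-0.2835, +0.9590)
n_4 = (-0.9663, +0.2573)
n_5 = (-0.8646, -0.5024)
n_6 = (-0.6259, -0.7799)
n_7 = (-0.1781, -0.9840)
  (0,1): δ = 140.54°  ·
  (0,2): δ = 80.04°  ·
  (0,3): δ = 16.69°  ✓
  (0,4): δ = 41.93°  ✓
  (0,5): δ = 87.00°  ·
  (0,6): δ = 108.09°  ·
  (0,7): δ = 136.58°  ·
  (1,2): δ = 119.50°  ·
  (1,3): δ = 56.15°  ✓
  (1,4): δ = 2.47°  ✓
  (1,5): δ = 47.54°  ✓
  (1,6): δ = 68.64°  ·
  (1,7): δ = 97.13°  ·
  (2,3): δ = 116.65°  ·
  (2,4): δ = 58.03°  ✓
  (2,5): δ = 12.96°  ✓
  (2,6): δ = 8.13°  ✓
  (2,7): δ = 36.62°  ✓
  (3,4): δ = 121.38°  ·
  (3,5): δ = 76.31°  ·
  (3,6): δ = 55.22°  ✓
  (3,7): δ = 26.73°  ✓
  (4,5): δ = 134.93°  ·
  (4,6): δ = 113.83°  ·
  (4,7): δ = 85.34°  ·
  (5,6): δ = 158.91°  ·
  (5,7): δ = 130.42°  ·
  (6,7): δ = 151.51°  ·
antipodal pairs: 11

count = 11; pairs: (0,3), (0,4), (1,3), (1,4), (1,5), (2,4), (2,5), (2,6), (2,7), (3,6), (3,7)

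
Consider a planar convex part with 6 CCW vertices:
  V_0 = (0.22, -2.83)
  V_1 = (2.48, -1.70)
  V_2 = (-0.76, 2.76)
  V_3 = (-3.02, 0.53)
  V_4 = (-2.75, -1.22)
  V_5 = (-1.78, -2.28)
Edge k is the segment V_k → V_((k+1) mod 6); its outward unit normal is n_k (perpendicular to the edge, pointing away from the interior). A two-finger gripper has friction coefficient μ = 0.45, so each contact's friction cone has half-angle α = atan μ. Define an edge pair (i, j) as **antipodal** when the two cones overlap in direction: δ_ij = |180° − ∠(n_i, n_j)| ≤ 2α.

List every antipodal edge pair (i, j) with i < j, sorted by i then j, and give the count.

α = atan 0.45 = 24.23°;  2α = 48.46°
n_0 = (+0.4472, -0.8944)
n_1 = (+0.8090, +0.5877)
n_2 = (-0.7024, +0.7118)
n_3 = (-0.9883, -0.1525)
n_4 = (-0.7377, -0.6751)
n_5 = (-0.2652, -0.9642)
  (0,1): δ = 80.57°  ·
  (0,2): δ = 18.05°  ✓
  (0,3): δ = 72.21°  ·
  (0,4): δ = 105.90°  ·
  (0,5): δ = 138.06°  ·
  (1,2): δ = 81.38°  ·
  (1,3): δ = 27.23°  ✓
  (1,4): δ = 6.46°  ✓
  (1,5): δ = 38.63°  ✓
  (2,3): δ = 125.85°  ·
  (2,4): δ = 92.16°  ·
  (2,5): δ = 59.99°  ·
  (3,4): δ = 146.31°  ·
  (3,5): δ = 114.15°  ·
  (4,5): δ = 147.84°  ·
antipodal pairs: 4

count = 4; pairs: (0,2), (1,3), (1,4), (1,5)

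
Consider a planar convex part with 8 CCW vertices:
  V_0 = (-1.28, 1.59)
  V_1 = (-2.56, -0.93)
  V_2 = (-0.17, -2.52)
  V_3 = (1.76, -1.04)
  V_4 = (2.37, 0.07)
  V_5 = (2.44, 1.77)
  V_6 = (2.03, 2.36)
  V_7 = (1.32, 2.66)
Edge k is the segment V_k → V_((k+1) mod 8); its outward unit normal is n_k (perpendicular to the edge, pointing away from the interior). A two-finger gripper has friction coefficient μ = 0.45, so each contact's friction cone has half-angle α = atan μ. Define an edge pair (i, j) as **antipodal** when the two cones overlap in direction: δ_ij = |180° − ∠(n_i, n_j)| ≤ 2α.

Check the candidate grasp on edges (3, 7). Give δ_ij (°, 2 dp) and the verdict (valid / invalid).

δ = 38.84°, valid

α = atan 0.45 = 24.23°;  2α = 48.46°
edge 3: e_3 = (+0.61, +1.11);  n_3 = (+0.8764, -0.4816)
edge 7: e_7 = (-2.60, -1.07);  n_7 = (-0.3806, +0.9248)
∠(n_3, n_7) = 141.16°
δ = |180° − 141.16°| = 38.84°
38.84° ≤ 2α = 48.46°  →  valid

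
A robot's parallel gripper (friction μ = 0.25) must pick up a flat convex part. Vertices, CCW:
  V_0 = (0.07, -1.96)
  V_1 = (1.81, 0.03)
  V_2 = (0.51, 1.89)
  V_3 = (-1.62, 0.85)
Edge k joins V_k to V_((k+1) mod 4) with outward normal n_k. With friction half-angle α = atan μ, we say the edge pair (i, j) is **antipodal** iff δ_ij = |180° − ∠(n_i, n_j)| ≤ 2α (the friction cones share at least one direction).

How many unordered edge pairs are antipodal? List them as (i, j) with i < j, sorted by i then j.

α = atan 0.25 = 14.04°;  2α = 28.07°
n_0 = (+0.7528, -0.6582)
n_1 = (+0.8196, +0.5729)
n_2 = (-0.4388, +0.8986)
n_3 = (-0.8570, -0.5154)
  (0,1): δ = 103.88°  ·
  (0,2): δ = 22.81°  ✓
  (0,3): δ = 72.19°  ·
  (1,2): δ = 98.93°  ·
  (1,3): δ = 3.93°  ✓
  (2,3): δ = 85.00°  ·
antipodal pairs: 2

count = 2; pairs: (0,2), (1,3)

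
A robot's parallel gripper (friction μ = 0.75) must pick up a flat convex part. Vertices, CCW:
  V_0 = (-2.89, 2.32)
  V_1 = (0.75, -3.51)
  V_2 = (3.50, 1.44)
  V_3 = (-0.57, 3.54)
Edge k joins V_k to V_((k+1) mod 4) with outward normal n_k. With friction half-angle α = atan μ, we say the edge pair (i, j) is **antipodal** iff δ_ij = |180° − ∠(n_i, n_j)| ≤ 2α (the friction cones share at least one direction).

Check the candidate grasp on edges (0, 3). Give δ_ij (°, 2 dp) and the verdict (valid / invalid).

δ = 85.76°, invalid

α = atan 0.75 = 36.87°;  2α = 73.74°
edge 0: e_0 = (+3.64, -5.83);  n_0 = (-0.8482, -0.5296)
edge 3: e_3 = (-2.32, -1.22);  n_3 = (-0.4654, +0.8851)
∠(n_0, n_3) = 94.24°
δ = |180° − 94.24°| = 85.76°
85.76° > 2α = 73.74°  →  invalid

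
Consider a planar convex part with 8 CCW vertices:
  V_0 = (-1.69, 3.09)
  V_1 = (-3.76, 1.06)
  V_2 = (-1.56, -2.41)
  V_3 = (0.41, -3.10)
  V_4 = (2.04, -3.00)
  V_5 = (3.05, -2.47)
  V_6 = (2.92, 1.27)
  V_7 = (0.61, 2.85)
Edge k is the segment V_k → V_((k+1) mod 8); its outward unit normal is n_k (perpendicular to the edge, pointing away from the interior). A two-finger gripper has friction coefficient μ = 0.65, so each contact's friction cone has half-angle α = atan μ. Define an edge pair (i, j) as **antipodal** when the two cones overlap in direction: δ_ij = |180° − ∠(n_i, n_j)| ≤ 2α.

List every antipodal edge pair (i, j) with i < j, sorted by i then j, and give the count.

α = atan 0.65 = 33.02°;  2α = 66.05°
n_0 = (-0.7002, +0.7140)
n_1 = (-0.8446, -0.5355)
n_2 = (-0.3306, -0.9438)
n_3 = (+0.0612, -0.9981)
n_4 = (+0.4647, -0.8855)
n_5 = (+0.9994, +0.0347)
n_6 = (+0.5646, +0.8254)
n_7 = (+0.1038, +0.9946)
  (0,1): δ = 102.07°  ·
  (0,2): δ = 63.74°  ✓
  (0,3): δ = 40.93°  ✓
  (0,4): δ = 16.75°  ✓
  (0,5): δ = 47.55°  ✓
  (0,6): δ = 101.19°  ·
  (0,7): δ = 129.60°  ·
  (1,2): δ = 141.68°  ·
  (1,3): δ = 118.86°  ·
  (1,4): δ = 94.69°  ·
  (1,5): δ = 30.38°  ✓
  (1,6): δ = 23.25°  ✓
  (1,7): δ = 51.67°  ✓
  (2,3): δ = 157.19°  ·
  (2,4): δ = 133.01°  ·
  (2,5): δ = 68.71°  ·
  (2,6): δ = 15.07°  ✓
  (2,7): δ = 13.35°  ✓
  (3,4): δ = 155.82°  ·
  (3,5): δ = 91.52°  ·
  (3,6): δ = 37.88°  ✓
  (3,7): δ = 9.47°  ✓
  (4,5): δ = 115.70°  ·
  (4,6): δ = 62.06°  ✓
  (4,7): δ = 33.65°  ✓
  (5,6): δ = 126.36°  ·
  (5,7): δ = 97.95°  ·
  (6,7): δ = 151.59°  ·
antipodal pairs: 13

count = 13; pairs: (0,2), (0,3), (0,4), (0,5), (1,5), (1,6), (1,7), (2,6), (2,7), (3,6), (3,7), (4,6), (4,7)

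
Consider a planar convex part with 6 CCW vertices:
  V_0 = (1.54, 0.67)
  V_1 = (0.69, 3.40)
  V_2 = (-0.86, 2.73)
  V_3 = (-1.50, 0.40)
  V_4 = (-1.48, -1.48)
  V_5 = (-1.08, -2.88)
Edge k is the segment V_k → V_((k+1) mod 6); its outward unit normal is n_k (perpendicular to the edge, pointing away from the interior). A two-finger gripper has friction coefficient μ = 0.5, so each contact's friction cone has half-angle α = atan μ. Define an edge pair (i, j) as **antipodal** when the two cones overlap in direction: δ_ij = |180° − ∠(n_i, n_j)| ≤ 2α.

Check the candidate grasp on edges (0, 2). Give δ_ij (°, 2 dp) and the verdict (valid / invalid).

δ = 32.65°, valid

α = atan 0.5 = 26.57°;  2α = 53.13°
edge 0: e_0 = (-0.85, +2.73);  n_0 = (+0.9548, +0.2973)
edge 2: e_2 = (-0.64, -2.33);  n_2 = (-0.9643, +0.2649)
∠(n_0, n_2) = 147.35°
δ = |180° − 147.35°| = 32.65°
32.65° ≤ 2α = 53.13°  →  valid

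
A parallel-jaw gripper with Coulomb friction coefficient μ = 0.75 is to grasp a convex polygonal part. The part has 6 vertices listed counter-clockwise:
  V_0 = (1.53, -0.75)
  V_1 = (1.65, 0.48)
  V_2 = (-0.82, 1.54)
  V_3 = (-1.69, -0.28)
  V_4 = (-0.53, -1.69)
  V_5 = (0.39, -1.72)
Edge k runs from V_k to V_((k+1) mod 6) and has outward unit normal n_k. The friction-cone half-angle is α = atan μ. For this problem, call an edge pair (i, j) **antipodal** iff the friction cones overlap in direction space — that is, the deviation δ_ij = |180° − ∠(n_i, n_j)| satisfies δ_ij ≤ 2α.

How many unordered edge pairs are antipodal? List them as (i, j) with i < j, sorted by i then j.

count = 7; pairs: (0,2), (0,3), (1,3), (1,4), (1,5), (2,4), (2,5)

α = atan 0.75 = 36.87°;  2α = 73.74°
n_0 = (+0.9953, -0.0971)
n_1 = (+0.3944, +0.9190)
n_2 = (-0.9022, +0.4313)
n_3 = (-0.7722, -0.6353)
n_4 = (-0.0326, -0.9995)
n_5 = (+0.6480, -0.7616)
  (0,1): δ = 107.65°  ·
  (0,2): δ = 19.98°  ✓
  (0,3): δ = 45.02°  ✓
  (0,4): δ = 93.70°  ·
  (0,5): δ = 135.97°  ·
  (1,2): δ = 92.32°  ·
  (1,3): δ = 27.33°  ✓
  (1,4): δ = 21.36°  ✓
  (1,5): δ = 63.62°  ✓
  (2,3): δ = 115.01°  ·
  (2,4): δ = 66.32°  ✓
  (2,5): δ = 24.06°  ✓
  (3,4): δ = 131.31°  ·
  (3,5): δ = 89.05°  ·
  (4,5): δ = 137.74°  ·
antipodal pairs: 7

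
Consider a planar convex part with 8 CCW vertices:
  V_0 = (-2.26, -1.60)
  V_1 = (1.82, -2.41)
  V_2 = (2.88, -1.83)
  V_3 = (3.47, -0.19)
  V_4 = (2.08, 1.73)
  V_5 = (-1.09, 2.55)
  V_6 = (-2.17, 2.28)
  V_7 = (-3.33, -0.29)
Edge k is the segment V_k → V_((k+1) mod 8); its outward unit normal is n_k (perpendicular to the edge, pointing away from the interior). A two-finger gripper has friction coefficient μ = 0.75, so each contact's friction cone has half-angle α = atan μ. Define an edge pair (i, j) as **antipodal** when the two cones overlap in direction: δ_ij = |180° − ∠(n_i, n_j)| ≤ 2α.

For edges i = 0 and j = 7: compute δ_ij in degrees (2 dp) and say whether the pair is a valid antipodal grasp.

α = atan 0.75 = 36.87°;  2α = 73.74°
edge 0: e_0 = (+4.08, -0.81);  n_0 = (-0.1947, -0.9809)
edge 7: e_7 = (+1.07, -1.31);  n_7 = (-0.7745, -0.6326)
∠(n_0, n_7) = 39.53°
δ = |180° − 39.53°| = 140.47°
140.47° > 2α = 73.74°  →  invalid

δ = 140.47°, invalid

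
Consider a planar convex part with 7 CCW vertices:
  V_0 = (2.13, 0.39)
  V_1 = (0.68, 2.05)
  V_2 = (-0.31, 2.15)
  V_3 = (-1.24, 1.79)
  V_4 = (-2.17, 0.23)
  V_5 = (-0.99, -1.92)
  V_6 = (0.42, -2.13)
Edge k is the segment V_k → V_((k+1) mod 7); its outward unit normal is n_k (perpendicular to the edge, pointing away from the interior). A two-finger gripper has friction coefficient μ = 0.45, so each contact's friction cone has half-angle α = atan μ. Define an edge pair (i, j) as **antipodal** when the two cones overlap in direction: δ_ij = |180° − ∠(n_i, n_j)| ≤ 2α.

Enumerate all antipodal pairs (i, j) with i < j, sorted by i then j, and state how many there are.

count = 6; pairs: (0,4), (0,5), (1,5), (2,5), (2,6), (3,6)

α = atan 0.45 = 24.23°;  2α = 48.46°
n_0 = (+0.7531, +0.6579)
n_1 = (+0.1005, +0.9949)
n_2 = (-0.3610, +0.9326)
n_3 = (-0.8589, +0.5121)
n_4 = (-0.8766, -0.4811)
n_5 = (-0.1473, -0.9891)
n_6 = (+0.8275, -0.5615)
  (0,1): δ = 136.90°  ·
  (0,2): δ = 109.98°  ·
  (0,3): δ = 71.94°  ·
  (0,4): δ = 12.38°  ✓
  (0,5): δ = 40.39°  ✓
  (0,6): δ = 104.70°  ·
  (1,2): δ = 153.07°  ·
  (1,3): δ = 115.03°  ·
  (1,4): δ = 55.47°  ·
  (1,5): δ = 2.70°  ✓
  (1,6): δ = 61.61°  ·
  (2,3): δ = 141.96°  ·
  (2,4): δ = 82.40°  ·
  (2,5): δ = 29.63°  ✓
  (2,6): δ = 34.68°  ✓
  (3,4): δ = 120.44°  ·
  (3,5): δ = 67.67°  ·
  (3,6): δ = 3.36°  ✓
  (4,5): δ = 127.23°  ·
  (4,6): δ = 62.92°  ·
  (5,6): δ = 115.69°  ·
antipodal pairs: 6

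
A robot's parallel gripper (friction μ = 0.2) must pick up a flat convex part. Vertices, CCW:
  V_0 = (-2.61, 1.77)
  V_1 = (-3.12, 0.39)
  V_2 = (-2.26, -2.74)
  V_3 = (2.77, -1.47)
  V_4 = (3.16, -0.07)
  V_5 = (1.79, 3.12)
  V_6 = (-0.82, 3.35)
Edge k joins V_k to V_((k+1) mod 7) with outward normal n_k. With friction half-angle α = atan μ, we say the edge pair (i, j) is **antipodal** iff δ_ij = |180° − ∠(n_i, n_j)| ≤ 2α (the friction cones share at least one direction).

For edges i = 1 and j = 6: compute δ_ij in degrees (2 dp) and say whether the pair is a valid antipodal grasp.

α = atan 0.2 = 11.31°;  2α = 22.62°
edge 1: e_1 = (+0.86, -3.13);  n_1 = (-0.9643, -0.2649)
edge 6: e_6 = (-1.79, -1.58);  n_6 = (-0.6618, +0.7497)
∠(n_1, n_6) = 63.93°
δ = |180° − 63.93°| = 116.07°
116.07° > 2α = 22.62°  →  invalid

δ = 116.07°, invalid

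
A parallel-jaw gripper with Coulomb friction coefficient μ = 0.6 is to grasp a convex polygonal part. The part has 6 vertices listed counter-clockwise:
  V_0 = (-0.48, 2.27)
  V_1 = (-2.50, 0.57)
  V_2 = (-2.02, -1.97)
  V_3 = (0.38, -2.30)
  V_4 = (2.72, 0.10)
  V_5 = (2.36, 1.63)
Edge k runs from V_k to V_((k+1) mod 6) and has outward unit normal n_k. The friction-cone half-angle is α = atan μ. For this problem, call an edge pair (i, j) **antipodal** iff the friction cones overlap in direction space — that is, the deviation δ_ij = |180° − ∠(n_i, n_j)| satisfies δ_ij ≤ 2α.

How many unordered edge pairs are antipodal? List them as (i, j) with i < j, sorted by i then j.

count = 6; pairs: (0,2), (0,3), (1,3), (1,4), (2,5), (3,5)

α = atan 0.6 = 30.96°;  2α = 61.93°
n_0 = (-0.6439, +0.7651)
n_1 = (-0.9826, -0.1857)
n_2 = (-0.1362, -0.9907)
n_3 = (+0.7160, -0.6981)
n_4 = (+0.9734, +0.2290)
n_5 = (+0.2198, +0.9755)
  (0,1): δ = 119.38°  ·
  (0,2): δ = 47.91°  ✓
  (0,3): δ = 5.64°  ✓
  (0,4): δ = 63.16°  ·
  (0,5): δ = 127.22°  ·
  (1,2): δ = 108.53°  ·
  (1,3): δ = 54.98°  ✓
  (1,4): δ = 2.54°  ✓
  (1,5): δ = 66.60°  ·
  (2,3): δ = 126.45°  ·
  (2,4): δ = 68.93°  ·
  (2,5): δ = 4.87°  ✓
  (3,4): δ = 122.48°  ·
  (3,5): δ = 58.42°  ✓
  (4,5): δ = 115.94°  ·
antipodal pairs: 6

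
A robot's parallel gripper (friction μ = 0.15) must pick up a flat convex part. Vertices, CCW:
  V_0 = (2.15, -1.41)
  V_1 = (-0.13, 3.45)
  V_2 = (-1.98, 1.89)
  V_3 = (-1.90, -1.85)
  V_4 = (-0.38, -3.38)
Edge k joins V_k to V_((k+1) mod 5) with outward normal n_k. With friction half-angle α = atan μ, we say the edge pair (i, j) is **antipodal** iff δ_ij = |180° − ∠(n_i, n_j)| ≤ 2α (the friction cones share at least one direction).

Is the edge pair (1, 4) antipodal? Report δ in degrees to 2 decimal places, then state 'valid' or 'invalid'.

α = atan 0.15 = 8.53°;  2α = 17.06°
edge 1: e_1 = (-1.85, -1.56);  n_1 = (-0.6446, +0.7645)
edge 4: e_4 = (+2.53, +1.97);  n_4 = (+0.6144, -0.7890)
∠(n_1, n_4) = 177.77°
δ = |180° − 177.77°| = 2.23°
2.23° ≤ 2α = 17.06°  →  valid

δ = 2.23°, valid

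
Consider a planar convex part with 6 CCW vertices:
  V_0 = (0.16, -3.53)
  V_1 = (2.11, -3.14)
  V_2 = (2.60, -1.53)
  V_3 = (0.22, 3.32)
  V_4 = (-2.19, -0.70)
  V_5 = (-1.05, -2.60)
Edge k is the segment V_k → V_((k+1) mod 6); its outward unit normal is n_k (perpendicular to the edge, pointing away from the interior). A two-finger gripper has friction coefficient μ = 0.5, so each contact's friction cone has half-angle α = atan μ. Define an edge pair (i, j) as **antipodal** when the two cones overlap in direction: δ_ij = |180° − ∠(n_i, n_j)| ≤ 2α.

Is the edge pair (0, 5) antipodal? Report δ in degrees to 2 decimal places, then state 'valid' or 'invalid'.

δ = 131.14°, invalid

α = atan 0.5 = 26.57°;  2α = 53.13°
edge 0: e_0 = (+1.95, +0.39);  n_0 = (+0.1961, -0.9806)
edge 5: e_5 = (+1.21, -0.93);  n_5 = (-0.6094, -0.7929)
∠(n_0, n_5) = 48.86°
δ = |180° − 48.86°| = 131.14°
131.14° > 2α = 53.13°  →  invalid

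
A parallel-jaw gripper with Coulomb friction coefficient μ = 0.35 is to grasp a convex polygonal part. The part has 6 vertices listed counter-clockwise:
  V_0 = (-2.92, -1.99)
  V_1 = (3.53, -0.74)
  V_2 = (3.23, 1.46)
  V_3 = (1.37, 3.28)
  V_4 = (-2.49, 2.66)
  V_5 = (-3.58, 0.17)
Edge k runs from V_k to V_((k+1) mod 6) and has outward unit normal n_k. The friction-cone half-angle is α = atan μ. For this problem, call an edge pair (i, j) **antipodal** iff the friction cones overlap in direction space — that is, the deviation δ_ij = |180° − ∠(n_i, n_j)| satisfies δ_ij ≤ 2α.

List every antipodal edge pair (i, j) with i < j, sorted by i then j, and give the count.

α = atan 0.35 = 19.29°;  2α = 38.58°
n_0 = (+0.1903, -0.9817)
n_1 = (+0.9908, +0.1351)
n_2 = (+0.6994, +0.7148)
n_3 = (-0.1586, +0.9873)
n_4 = (-0.9161, +0.4010)
n_5 = (-0.9564, -0.2922)
  (0,1): δ = 93.20°  ·
  (0,2): δ = 55.35°  ·
  (0,3): δ = 1.84°  ✓
  (0,4): δ = 55.39°  ·
  (0,5): δ = 96.02°  ·
  (1,2): δ = 142.14°  ·
  (1,3): δ = 88.64°  ·
  (1,4): δ = 31.41°  ✓
  (1,5): δ = 9.23°  ✓
  (2,3): δ = 126.50°  ·
  (2,4): δ = 69.26°  ·
  (2,5): δ = 28.63°  ✓
  (3,4): δ = 122.77°  ·
  (3,5): δ = 82.13°  ·
  (4,5): δ = 139.37°  ·
antipodal pairs: 4

count = 4; pairs: (0,3), (1,4), (1,5), (2,5)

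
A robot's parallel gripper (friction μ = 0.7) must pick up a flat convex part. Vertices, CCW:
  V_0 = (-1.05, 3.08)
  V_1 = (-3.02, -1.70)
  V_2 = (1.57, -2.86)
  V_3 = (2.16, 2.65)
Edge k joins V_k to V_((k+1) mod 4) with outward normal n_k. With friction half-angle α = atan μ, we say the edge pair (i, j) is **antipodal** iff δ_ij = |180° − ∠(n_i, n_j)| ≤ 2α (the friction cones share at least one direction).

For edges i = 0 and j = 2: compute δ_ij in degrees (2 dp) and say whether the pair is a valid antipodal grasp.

δ = 16.29°, valid

α = atan 0.7 = 34.99°;  2α = 69.98°
edge 0: e_0 = (-1.97, -4.78);  n_0 = (-0.9246, +0.3810)
edge 2: e_2 = (+0.59, +5.51);  n_2 = (+0.9943, -0.1065)
∠(n_0, n_2) = 163.71°
δ = |180° − 163.71°| = 16.29°
16.29° ≤ 2α = 69.98°  →  valid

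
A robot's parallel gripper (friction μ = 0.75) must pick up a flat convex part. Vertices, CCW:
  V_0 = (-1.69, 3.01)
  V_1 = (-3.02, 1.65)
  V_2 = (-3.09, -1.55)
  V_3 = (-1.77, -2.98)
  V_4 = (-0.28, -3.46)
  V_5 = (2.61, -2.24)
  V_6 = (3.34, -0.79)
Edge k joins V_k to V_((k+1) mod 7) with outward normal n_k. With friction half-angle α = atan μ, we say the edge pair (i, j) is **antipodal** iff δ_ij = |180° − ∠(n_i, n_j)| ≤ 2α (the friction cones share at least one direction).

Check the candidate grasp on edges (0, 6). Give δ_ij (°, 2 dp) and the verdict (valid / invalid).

δ = 97.29°, invalid

α = atan 0.75 = 36.87°;  2α = 73.74°
edge 0: e_0 = (-1.33, -1.36);  n_0 = (-0.7149, +0.6992)
edge 6: e_6 = (-5.03, +3.80);  n_6 = (+0.6028, +0.7979)
∠(n_0, n_6) = 82.71°
δ = |180° − 82.71°| = 97.29°
97.29° > 2α = 73.74°  →  invalid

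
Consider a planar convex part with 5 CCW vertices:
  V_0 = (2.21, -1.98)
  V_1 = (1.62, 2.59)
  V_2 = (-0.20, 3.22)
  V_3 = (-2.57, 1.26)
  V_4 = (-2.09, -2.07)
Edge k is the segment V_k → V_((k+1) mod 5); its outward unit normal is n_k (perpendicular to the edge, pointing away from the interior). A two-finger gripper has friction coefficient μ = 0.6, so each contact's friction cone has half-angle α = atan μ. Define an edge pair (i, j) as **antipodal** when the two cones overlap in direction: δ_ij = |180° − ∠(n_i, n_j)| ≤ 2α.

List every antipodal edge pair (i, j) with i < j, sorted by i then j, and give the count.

α = atan 0.6 = 30.96°;  2α = 61.93°
n_0 = (+0.9918, +0.1280)
n_1 = (+0.3271, +0.9450)
n_2 = (-0.6373, +0.7706)
n_3 = (-0.9898, -0.1427)
n_4 = (+0.0209, -0.9998)
  (0,1): δ = 116.45°  ·
  (0,2): δ = 57.77°  ✓
  (0,3): δ = 0.85°  ✓
  (0,4): δ = 83.84°  ·
  (1,2): δ = 121.32°  ·
  (1,3): δ = 62.70°  ·
  (1,4): δ = 20.29°  ✓
  (2,3): δ = 121.39°  ·
  (2,4): δ = 38.39°  ✓
  (3,4): δ = 97.00°  ·
antipodal pairs: 4

count = 4; pairs: (0,2), (0,3), (1,4), (2,4)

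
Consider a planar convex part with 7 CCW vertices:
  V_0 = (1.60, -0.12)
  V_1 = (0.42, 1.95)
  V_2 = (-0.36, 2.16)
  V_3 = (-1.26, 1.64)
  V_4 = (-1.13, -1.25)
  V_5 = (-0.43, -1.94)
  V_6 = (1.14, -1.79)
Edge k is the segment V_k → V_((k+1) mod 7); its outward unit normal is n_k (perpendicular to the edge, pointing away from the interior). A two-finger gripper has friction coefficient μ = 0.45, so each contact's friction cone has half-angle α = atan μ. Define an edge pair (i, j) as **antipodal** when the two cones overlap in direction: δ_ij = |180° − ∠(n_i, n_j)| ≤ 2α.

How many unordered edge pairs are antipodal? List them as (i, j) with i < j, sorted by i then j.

α = atan 0.45 = 24.23°;  2α = 48.46°
n_0 = (+0.8688, +0.4952)
n_1 = (+0.2600, +0.9656)
n_2 = (-0.5003, +0.8659)
n_3 = (-0.9990, -0.0449)
n_4 = (-0.7020, -0.7122)
n_5 = (+0.0951, -0.9955)
n_6 = (+0.9641, -0.2656)
  (0,1): δ = 134.75°  ·
  (0,2): δ = 89.67°  ·
  (0,3): δ = 27.11°  ✓
  (0,4): δ = 15.73°  ✓
  (0,5): δ = 65.77°  ·
  (0,6): δ = 134.91°  ·
  (1,2): δ = 134.91°  ·
  (1,3): δ = 72.36°  ·
  (1,4): δ = 29.52°  ✓
  (1,5): δ = 20.53°  ✓
  (1,6): δ = 89.67°  ·
  (2,3): δ = 117.44°  ·
  (2,4): δ = 74.61°  ·
  (2,5): δ = 24.56°  ✓
  (2,6): δ = 44.58°  ✓
  (3,4): δ = 137.16°  ·
  (3,5): δ = 87.12°  ·
  (3,6): δ = 17.98°  ✓
  (4,5): δ = 129.95°  ·
  (4,6): δ = 60.81°  ·
  (5,6): δ = 110.86°  ·
antipodal pairs: 7

count = 7; pairs: (0,3), (0,4), (1,4), (1,5), (2,5), (2,6), (3,6)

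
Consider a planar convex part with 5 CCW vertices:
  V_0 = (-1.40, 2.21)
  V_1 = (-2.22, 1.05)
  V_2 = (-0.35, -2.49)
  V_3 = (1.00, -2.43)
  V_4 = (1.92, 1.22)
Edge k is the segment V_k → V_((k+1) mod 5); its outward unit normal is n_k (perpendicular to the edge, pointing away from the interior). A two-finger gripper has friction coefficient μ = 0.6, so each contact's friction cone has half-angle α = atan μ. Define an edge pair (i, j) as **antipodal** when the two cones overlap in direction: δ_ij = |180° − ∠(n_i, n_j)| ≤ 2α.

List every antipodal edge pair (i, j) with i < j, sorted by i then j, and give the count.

α = atan 0.6 = 30.96°;  2α = 61.93°
n_0 = (-0.8166, +0.5772)
n_1 = (-0.8842, -0.4671)
n_2 = (+0.0444, -0.9990)
n_3 = (+0.9697, -0.2444)
n_4 = (+0.2858, +0.9583)
  (0,1): δ = 116.90°  ·
  (0,2): δ = 52.20°  ✓
  (0,3): δ = 21.11°  ✓
  (0,4): δ = 108.65°  ·
  (1,2): δ = 115.30°  ·
  (1,3): δ = 41.99°  ✓
  (1,4): δ = 45.55°  ✓
  (2,3): δ = 106.69°  ·
  (2,4): δ = 19.15°  ✓
  (3,4): δ = 92.46°  ·
antipodal pairs: 5

count = 5; pairs: (0,2), (0,3), (1,3), (1,4), (2,4)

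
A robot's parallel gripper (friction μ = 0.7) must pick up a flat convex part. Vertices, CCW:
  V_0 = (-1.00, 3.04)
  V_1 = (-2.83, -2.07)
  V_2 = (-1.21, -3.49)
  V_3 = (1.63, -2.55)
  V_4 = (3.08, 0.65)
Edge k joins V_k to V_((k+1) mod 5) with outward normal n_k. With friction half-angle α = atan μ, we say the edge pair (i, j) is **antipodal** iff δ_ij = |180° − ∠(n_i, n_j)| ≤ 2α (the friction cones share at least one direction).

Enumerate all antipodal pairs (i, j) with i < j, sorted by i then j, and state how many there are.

count = 4; pairs: (0,2), (0,3), (1,4), (2,4)

α = atan 0.7 = 34.99°;  2α = 69.98°
n_0 = (-0.9414, +0.3372)
n_1 = (-0.6592, -0.7520)
n_2 = (+0.3142, -0.9493)
n_3 = (+0.9109, -0.4127)
n_4 = (+0.5054, +0.8629)
  (0,1): δ = 111.53°  ·
  (0,2): δ = 51.98°  ✓
  (0,3): δ = 4.67°  ✓
  (0,4): δ = 79.34°  ·
  (1,2): δ = 120.45°  ·
  (1,3): δ = 73.14°  ·
  (1,4): δ = 10.87°  ✓
  (2,3): δ = 132.69°  ·
  (2,4): δ = 48.67°  ✓
  (3,4): δ = 95.98°  ·
antipodal pairs: 4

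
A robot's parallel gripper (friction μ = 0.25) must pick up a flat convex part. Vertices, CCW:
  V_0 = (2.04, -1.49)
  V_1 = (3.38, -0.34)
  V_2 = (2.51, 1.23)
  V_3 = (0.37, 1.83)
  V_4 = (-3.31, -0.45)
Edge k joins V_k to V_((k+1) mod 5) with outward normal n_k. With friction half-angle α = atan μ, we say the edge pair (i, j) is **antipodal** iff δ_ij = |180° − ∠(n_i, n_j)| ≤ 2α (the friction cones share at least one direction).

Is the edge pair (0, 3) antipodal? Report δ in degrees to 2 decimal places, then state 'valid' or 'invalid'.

α = atan 0.25 = 14.04°;  2α = 28.07°
edge 0: e_0 = (+1.34, +1.15);  n_0 = (+0.6513, -0.7589)
edge 3: e_3 = (-3.68, -2.28);  n_3 = (-0.5267, +0.8501)
∠(n_0, n_3) = 171.14°
δ = |180° − 171.14°| = 8.86°
8.86° ≤ 2α = 28.07°  →  valid

δ = 8.86°, valid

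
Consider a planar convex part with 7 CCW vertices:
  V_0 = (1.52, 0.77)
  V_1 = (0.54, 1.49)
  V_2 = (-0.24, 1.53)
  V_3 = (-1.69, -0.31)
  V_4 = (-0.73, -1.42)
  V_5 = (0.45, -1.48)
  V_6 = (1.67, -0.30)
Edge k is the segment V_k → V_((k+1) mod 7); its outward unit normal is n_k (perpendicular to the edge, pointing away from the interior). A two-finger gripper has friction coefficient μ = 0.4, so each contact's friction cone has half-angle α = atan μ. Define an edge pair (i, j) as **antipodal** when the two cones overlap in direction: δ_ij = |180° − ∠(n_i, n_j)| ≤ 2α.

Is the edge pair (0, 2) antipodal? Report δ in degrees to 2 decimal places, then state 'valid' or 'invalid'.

δ = 91.94°, invalid

α = atan 0.4 = 21.80°;  2α = 43.60°
edge 0: e_0 = (-0.98, +0.72);  n_0 = (+0.5921, +0.8059)
edge 2: e_2 = (-1.45, -1.84);  n_2 = (-0.7854, +0.6190)
∠(n_0, n_2) = 88.06°
δ = |180° − 88.06°| = 91.94°
91.94° > 2α = 43.60°  →  invalid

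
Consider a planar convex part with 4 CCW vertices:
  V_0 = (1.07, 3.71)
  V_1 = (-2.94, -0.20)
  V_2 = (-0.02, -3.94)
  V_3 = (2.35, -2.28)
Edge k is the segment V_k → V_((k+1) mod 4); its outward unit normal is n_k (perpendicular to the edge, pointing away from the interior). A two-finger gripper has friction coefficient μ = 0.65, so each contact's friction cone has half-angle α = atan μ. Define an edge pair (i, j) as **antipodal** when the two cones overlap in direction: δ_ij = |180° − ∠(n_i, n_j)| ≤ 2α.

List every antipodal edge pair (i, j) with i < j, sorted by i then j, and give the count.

α = atan 0.65 = 33.02°;  2α = 66.05°
n_0 = (-0.6981, +0.7160)
n_1 = (-0.7882, -0.6154)
n_2 = (+0.5737, -0.8191)
n_3 = (+0.9779, +0.2090)
  (0,1): δ = 96.30°  ·
  (0,2): δ = 9.27°  ✓
  (0,3): δ = 57.79°  ✓
  (1,2): δ = 92.97°  ·
  (1,3): δ = 25.92°  ✓
  (2,3): δ = 112.95°  ·
antipodal pairs: 3

count = 3; pairs: (0,2), (0,3), (1,3)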